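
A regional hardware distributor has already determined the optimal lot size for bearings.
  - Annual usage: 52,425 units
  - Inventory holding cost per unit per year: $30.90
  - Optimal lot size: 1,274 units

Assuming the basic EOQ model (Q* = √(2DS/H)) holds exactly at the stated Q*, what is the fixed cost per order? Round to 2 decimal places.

EOQ relation: Q² = 2DS/H, so rearrange for the unknown.
S = Q²H / (2D) = 1,274² × 30.9 / (2 × 52,425) = 478.3314

$478.33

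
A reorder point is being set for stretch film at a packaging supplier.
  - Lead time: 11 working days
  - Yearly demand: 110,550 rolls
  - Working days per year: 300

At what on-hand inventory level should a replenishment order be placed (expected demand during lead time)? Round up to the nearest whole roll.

4,054 rolls

Daily demand d = 110,550 / 300 = 368.500 rolls/day
Demand during lead time = 368.500 × 11 = 4,053.50
Reorder point = 4,053.50 → round up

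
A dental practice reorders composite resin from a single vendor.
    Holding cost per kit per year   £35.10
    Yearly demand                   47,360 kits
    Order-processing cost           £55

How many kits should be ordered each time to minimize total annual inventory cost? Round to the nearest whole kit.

385 kits

Q* = √(2·D·S / H) = √(2·47,360·55 / 35.1) = √148,421.7 ≈ 385.26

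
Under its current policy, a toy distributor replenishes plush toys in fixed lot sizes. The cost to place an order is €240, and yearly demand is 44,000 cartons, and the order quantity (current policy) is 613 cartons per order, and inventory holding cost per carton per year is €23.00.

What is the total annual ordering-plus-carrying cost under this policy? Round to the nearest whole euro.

€24,276

Annual ordering cost = (D/Q)·S = (44,000/613) × 240 = €17,226.75
Annual holding cost  = (Q/2)·H = (613/2) × 23 = €7,049.50
Total = €17,226.75 + €7,049.50 = €24,276.25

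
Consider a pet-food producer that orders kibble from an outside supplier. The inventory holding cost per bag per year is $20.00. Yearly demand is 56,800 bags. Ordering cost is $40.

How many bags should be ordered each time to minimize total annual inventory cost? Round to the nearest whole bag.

Optimal lot size Q* = (2 × 56,800 × $40 / $20)^½ ≈ 476.66

477 bags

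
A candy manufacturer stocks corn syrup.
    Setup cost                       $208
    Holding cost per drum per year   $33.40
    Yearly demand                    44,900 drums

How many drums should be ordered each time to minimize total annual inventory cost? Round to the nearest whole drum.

2DS/H = 2·44,900·208/33.4 = 559,233.53
EOQ = √559,233.53 ≈ 747.82

748 drums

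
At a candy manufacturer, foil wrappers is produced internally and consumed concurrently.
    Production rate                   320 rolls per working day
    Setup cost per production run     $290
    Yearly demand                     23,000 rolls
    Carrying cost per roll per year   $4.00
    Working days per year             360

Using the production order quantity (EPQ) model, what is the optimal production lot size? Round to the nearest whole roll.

2,041 rolls

d = 23,000/360 = 63.8889 rolls/day;  effective holding cost H(1 − d/p) = 4·(1 − 63.8889/320) = 3.20139
Q* = √(2DS / H_eff) = √(2·23,000·290 / 3.20139) ≈ 2,041.31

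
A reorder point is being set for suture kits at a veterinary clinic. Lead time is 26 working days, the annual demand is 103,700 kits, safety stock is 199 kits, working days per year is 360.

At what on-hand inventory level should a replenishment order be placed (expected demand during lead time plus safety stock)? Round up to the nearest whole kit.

Daily demand d = 103,700 / 360 = 288.056 kits/day
Demand during lead time = 288.056 × 26 = 7,489.44
Reorder point = 7,489.44 + 199 = 7,688.44 → round up

7,689 kits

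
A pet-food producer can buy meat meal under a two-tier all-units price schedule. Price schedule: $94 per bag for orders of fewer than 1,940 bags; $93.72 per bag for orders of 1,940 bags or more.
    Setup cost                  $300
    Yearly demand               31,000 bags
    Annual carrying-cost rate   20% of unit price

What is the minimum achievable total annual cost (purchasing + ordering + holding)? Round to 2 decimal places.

H₁ = 20%×$94 = $18.8000;  H₂ = 20%×$93.72 = $18.7440
EOQ₁ = √(2×31,000×300/18.8000) = 994.67  (< 1,940, feasible at tier 1)
EOQ₂ = √(2×31,000×300/18.7440) = 996.15  (< 1,940 → use Q = 1,940 at tier-2 price)
TC(tier 1 (EOQ₁), Q≈994.7) = $2,932,699.73
TC(tier 2, Q≈1,940.0) = $2,928,295.49
Minimum at tier 2: $2,928,295.49

$2,928,295.49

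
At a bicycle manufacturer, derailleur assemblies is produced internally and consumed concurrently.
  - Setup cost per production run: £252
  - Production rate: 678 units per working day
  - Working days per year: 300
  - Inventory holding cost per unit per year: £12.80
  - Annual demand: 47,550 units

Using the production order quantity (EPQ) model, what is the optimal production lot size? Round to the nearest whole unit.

d = 47,550/300 = 158.5000 units/day;  effective holding cost H(1 − d/p) = 12.8·(1 − 158.5000/678) = 9.80767
Q* = √(2DS / H_eff) = √(2·47,550·252 / 9.80767) ≈ 1,563.18

1,563 units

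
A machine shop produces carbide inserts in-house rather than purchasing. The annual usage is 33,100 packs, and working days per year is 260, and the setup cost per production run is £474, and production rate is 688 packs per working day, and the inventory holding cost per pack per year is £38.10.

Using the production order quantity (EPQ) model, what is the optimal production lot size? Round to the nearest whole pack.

1,005 packs

d = 33,100/260 = 127.3077 packs/day;  effective holding cost H(1 − d/p) = 38.1·(1 − 127.3077/688) = 31.04997
Q* = √(2DS / H_eff) = √(2·33,100·474 / 31.04997) ≈ 1,005.28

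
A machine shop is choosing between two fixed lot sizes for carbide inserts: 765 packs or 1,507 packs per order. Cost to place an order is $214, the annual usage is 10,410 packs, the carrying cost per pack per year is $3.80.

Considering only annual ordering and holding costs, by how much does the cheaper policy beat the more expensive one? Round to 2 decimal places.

$24.02

TC(Q) = (D/Q)S + (Q/2)H
TC(765) = (10,410/765)×214 + (765/2)×3.8 = $4,365.58
TC(1,507) = (10,410/1,507)×214 + (1,507/2)×3.8 = $4,341.56
Cheaper: Q = 1,507.  Difference = $24.02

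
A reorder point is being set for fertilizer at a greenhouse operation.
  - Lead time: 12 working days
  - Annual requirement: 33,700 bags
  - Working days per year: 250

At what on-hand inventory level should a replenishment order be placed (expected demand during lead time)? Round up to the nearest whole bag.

1,618 bags

Daily demand d = 33,700 / 250 = 134.800 bags/day
Demand during lead time = 134.800 × 12 = 1,617.60
Reorder point = 1,617.60 → round up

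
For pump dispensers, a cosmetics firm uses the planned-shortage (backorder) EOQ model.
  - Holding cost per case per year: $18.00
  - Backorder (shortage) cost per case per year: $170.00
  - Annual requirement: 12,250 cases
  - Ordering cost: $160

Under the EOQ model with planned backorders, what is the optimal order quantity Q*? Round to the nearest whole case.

491 cases

Q* = √(2DS/H) · √((H + b)/b)
   = √(2 × 12,250 × 160 / 18) · √((18 + 170) / 170)
   = 466.667 × 1.0516 ≈ 490.75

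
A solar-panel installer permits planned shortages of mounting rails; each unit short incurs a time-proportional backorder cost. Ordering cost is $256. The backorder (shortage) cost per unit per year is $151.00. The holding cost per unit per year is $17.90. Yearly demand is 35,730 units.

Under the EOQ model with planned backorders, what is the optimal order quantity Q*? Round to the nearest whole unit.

Q* = √(2DS/H) · √((H + b)/b)
   = √(2 × 35,730 × 256 / 17.9) · √((17.9 + 151) / 151)
   = 1,010.939 × 1.0576 ≈ 1,069.18

1,069 units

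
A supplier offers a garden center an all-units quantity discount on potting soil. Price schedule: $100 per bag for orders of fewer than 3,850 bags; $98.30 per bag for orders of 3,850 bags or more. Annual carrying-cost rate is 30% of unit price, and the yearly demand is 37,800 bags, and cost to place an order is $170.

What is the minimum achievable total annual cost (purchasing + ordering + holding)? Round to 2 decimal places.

$3,774,177.34

H₁ = 30%×$100 = $30.0000;  H₂ = 30%×$98.30 = $29.4900
EOQ₁ = √(2×37,800×170/30.0000) = 654.52  (< 3,850, feasible at tier 1)
EOQ₂ = √(2×37,800×170/29.4900) = 660.16  (< 3,850 → use Q = 3,850 at tier-2 price)
TC(tier 1 (EOQ₁), Q≈654.5) = $3,799,635.68
TC(tier 2, Q≈3,850.0) = $3,774,177.34
Minimum at tier 2: $3,774,177.34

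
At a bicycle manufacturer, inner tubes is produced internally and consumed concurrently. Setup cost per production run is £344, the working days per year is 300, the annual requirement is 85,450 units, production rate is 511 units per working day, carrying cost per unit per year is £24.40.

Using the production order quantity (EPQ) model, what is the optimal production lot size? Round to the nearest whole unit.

2,333 units

Daily demand d = 85,450/300 = 284.833; p = 511; 1 − d/p = 0.44260
EPQ = √(2DS / (H(1 − d/p)))
    = √(2 × 85,450 × 344 / (24.4 × 0.44260)) ≈ 2,333.20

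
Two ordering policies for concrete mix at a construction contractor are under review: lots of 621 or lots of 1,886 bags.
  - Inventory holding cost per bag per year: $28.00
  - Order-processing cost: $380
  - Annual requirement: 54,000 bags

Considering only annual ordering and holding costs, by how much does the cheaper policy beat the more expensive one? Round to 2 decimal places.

$4,453.31

For each Q, cost = (D/Q)·S + (Q/2)·H.
TC(621) = (54,000/621)×380 + (621/2)×28 = $41,737.48
TC(1,886) = (54,000/1,886)×380 + (1,886/2)×28 = $37,284.17
Cheaper: Q = 1,886.  Difference = $4,453.31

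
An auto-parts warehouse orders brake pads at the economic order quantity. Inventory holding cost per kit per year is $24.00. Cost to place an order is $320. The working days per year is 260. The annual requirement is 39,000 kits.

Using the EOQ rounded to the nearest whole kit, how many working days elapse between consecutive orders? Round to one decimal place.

Optimal lot size Q* = (2 × 39,000 × $320 / $24)^½ ≈ 1,019.80 → Q = 1,020 kits
Cycle time = (working days × Q)/D = (260 × 1,020) / 39,000 = 6.800 days

6.8 days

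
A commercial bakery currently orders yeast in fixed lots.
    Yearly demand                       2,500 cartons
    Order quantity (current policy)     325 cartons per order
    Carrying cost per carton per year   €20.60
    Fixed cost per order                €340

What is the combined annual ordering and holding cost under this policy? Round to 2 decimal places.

€5,962.88

Ordering: D/Q × S = 2,500/325 × €340 = €2,615.38
Holding:  Q/2 × H = 325/2 × €20.6 = €3,347.50
Total = €2,615.38 + €3,347.50 = €5,962.88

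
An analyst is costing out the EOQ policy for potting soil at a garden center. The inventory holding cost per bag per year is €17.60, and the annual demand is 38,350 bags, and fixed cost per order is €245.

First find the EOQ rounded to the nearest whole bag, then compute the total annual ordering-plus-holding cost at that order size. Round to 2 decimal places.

€18,186.00

Optimal lot size Q* = (2 × 38,350 × €245 / €17.6)^½ ≈ 1,033.30 → Q = 1,033 bags
Orders/yr = 38,350/1,033 = 37.125; ordering cost = 37.125 × €245 = €9,095.60
Average inventory = 1,033/2 = 516.5; holding cost = 516.5 × €17.6 = €9,090.40
Total = €9,095.60 + €9,090.40 = €18,186.00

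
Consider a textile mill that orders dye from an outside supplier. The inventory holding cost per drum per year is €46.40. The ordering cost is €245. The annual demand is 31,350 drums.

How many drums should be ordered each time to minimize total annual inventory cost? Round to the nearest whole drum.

Q* = √(2·D·S / H) = √(2·31,350·245 / 46.4) = √331,066.8 ≈ 575.38

575 drums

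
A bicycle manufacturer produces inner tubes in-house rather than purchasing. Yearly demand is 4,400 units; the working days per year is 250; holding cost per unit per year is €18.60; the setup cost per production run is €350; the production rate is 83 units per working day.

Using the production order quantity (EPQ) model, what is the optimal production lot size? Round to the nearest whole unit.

458 units

d = 4,400/250 = 17.6000 units/day;  effective holding cost H(1 − d/p) = 18.6·(1 − 17.6000/83) = 14.65590
Q* = √(2DS / H_eff) = √(2·4,400·350 / 14.65590) ≈ 458.43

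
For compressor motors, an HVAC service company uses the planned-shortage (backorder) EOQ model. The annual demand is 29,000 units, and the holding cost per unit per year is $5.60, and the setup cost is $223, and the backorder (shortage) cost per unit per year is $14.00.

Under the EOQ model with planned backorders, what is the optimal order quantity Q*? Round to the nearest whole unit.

Basic EOQ = √(2·29,000·223/5.6) = 1,519.751
Backorder adjustment √((H+b)/b) = √((5.6+14)/14) = 1.1832
Q* = 1,519.751 × 1.1832 ≈ 1,798.19

1,798 units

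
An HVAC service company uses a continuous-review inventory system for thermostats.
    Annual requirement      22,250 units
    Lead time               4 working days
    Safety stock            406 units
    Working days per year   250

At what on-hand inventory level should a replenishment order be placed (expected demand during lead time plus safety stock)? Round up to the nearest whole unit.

762 units

Daily demand d = 22,250 / 250 = 89.000 units/day
Demand during lead time = 89.000 × 4 = 356.00
Reorder point = 356.00 + 406 = 762.00 → round up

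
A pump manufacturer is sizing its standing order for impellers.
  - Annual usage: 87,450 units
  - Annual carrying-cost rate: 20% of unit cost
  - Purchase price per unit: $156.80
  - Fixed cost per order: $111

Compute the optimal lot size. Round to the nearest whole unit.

H = i·C = 0.2 × $156.8 = $31.3600 per unit-year
2DS/H = 2·87,450·111/31.36 = 619,065.69
EOQ = √619,065.69 ≈ 786.81

787 units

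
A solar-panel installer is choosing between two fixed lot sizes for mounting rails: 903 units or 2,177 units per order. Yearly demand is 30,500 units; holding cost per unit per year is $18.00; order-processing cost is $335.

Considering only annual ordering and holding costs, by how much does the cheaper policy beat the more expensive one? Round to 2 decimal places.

Annual cost at Q: ordering D·S/Q plus holding Q·H/2.
TC(903) = (30,500/903)×335 + (903/2)×18 = $19,442.06
TC(2,177) = (30,500/2,177)×335 + (2,177/2)×18 = $24,286.39
|ΔTC| = |$19,442.06 − $24,286.39| = $4,844.32

$4,844.32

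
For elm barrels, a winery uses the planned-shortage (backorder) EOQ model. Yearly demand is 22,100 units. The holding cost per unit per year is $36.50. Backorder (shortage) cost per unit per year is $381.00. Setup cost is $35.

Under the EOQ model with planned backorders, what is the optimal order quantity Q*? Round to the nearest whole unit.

Basic EOQ = √(2·22,100·35/36.5) = 205.873
Backorder adjustment √((H+b)/b) = √((36.5+381)/381) = 1.0468
Q* = 205.873 × 1.0468 ≈ 215.51

216 units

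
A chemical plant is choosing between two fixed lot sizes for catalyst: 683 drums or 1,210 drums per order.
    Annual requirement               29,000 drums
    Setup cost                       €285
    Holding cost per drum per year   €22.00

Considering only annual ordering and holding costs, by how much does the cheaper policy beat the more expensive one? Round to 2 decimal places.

Annual cost at Q: ordering D·S/Q plus holding Q·H/2.
TC(683) = (29,000/683)×285 + (683/2)×22 = €19,614.02
TC(1,210) = (29,000/1,210)×285 + (1,210/2)×22 = €20,140.58
|ΔTC| = |€19,614.02 − €20,140.58| = €526.55

€526.55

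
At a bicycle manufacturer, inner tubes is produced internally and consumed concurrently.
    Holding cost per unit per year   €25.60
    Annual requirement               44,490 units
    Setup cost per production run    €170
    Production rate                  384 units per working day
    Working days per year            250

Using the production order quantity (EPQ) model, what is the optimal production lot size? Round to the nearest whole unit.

d = 44,490/250 = 177.9600 units/day;  effective holding cost H(1 − d/p) = 25.6·(1 − 177.9600/384) = 13.73600
Q* = √(2DS / H_eff) = √(2·44,490·170 / 13.73600) ≈ 1,049.40

1,049 units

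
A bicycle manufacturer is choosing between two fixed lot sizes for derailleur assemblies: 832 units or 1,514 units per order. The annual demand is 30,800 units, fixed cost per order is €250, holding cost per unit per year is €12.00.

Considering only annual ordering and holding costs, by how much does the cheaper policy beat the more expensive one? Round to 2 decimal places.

For each Q, cost = (D/Q)·S + (Q/2)·H.
TC(832) = (30,800/832)×250 + (832/2)×12 = €14,246.81
TC(1,514) = (30,800/1,514)×250 + (1,514/2)×12 = €14,169.87
Lots of 1,514 are cheaper by €76.94.

€76.94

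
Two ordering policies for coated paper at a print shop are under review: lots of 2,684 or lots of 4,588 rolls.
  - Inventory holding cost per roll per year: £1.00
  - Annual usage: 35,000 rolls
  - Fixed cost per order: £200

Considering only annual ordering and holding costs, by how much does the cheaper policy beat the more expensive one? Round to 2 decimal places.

£130.33

For each Q, cost = (D/Q)·S + (Q/2)·H.
TC(2,684) = (35,000/2,684)×200 + (2,684/2)×1 = £3,950.05
TC(4,588) = (35,000/4,588)×200 + (4,588/2)×1 = £3,819.72
|ΔTC| = |£3,950.05 − £3,819.72| = £130.33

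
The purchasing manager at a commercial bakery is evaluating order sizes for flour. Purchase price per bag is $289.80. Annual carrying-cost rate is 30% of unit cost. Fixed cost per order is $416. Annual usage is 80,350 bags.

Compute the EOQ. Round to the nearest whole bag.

H = i·C = 0.3 × $289.8 = $86.9400 per bag-year
2DS/H = 2·80,350·416/86.94 = 768,934.90
EOQ = √768,934.90 ≈ 876.89

877 bags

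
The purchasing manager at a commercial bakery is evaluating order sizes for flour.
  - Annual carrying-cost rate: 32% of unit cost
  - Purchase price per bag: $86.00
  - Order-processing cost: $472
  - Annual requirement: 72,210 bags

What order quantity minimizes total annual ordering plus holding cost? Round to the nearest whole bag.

H = i·C = 0.32 × $86 = $27.5200 per bag-year
EOQ = √(2DS/H) = √(2 × 72,210 × 472 / 27.52)
    = √(2,476,970.93) ≈ 1,573.84

1,574 bags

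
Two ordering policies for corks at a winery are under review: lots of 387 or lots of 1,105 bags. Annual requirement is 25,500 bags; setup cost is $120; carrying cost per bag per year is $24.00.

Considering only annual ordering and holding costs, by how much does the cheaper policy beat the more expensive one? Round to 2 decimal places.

For each Q, cost = (D/Q)·S + (Q/2)·H.
TC(387) = (25,500/387)×120 + (387/2)×24 = $12,550.98
TC(1,105) = (25,500/1,105)×120 + (1,105/2)×24 = $16,029.23
Lots of 387 are cheaper by $3,478.25.

$3,478.25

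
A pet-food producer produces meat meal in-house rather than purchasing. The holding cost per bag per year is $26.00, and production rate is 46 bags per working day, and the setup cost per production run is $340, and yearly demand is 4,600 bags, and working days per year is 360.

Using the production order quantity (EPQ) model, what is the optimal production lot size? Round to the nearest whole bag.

d = 4,600/360 = 12.7778 bags/day;  effective holding cost H(1 − d/p) = 26·(1 − 12.7778/46) = 18.77778
Q* = √(2DS / H_eff) = √(2·4,600·340 / 18.77778) ≈ 408.14

408 bags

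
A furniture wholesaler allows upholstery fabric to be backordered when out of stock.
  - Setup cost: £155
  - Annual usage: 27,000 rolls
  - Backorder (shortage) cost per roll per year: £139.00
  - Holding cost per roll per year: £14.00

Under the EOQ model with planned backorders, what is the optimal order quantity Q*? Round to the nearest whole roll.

Q* = √(2DS/H) · √((H + b)/b)
   = √(2 × 27,000 × 155 / 14) · √((14 + 139) / 139)
   = 773.212 × 1.0492 ≈ 811.22

811 rolls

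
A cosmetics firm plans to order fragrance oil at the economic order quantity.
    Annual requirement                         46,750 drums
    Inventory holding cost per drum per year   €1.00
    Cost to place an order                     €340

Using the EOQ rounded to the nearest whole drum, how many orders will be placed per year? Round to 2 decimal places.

8.29 orders per year

EOQ = √(2DS/H) = √(2 × 46,750 × 340 / 1)
    = √(31,790,000.00) ≈ 5,638.26 → Q = 5,638
Orders per year = D/Q = 46,750 / 5,638 = 8.292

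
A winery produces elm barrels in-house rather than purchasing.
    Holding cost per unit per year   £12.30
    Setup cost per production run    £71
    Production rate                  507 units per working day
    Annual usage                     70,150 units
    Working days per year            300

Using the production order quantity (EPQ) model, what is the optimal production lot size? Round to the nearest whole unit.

1,226 units

Daily demand d = 70,150/300 = 233.833; p = 507; 1 − d/p = 0.53879
EPQ = √(2DS / (H(1 − d/p)))
    = √(2 × 70,150 × 71 / (12.3 × 0.53879)) ≈ 1,226.01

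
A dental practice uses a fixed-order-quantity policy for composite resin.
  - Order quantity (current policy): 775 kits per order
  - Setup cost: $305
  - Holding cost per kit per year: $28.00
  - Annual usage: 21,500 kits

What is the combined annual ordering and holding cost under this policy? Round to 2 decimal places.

Orders/yr = 21,500/775 = 27.742; ordering cost = 27.742 × $305 = $8,461.29
Average inventory = 775/2 = 387.5; holding cost = 387.5 × $28 = $10,850.00
Total = $8,461.29 + $10,850.00 = $19,311.29

$19,311.29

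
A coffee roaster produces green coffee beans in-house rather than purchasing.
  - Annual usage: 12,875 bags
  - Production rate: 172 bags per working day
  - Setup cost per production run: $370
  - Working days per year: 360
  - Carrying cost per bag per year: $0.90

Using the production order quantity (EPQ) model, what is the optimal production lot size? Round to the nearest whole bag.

3,656 bags

Daily demand d = 12,875/360 = 35.764; p = 172; 1 − d/p = 0.79207
EPQ = √(2DS / (H(1 − d/p)))
    = √(2 × 12,875 × 370 / (0.9 × 0.79207)) ≈ 3,655.83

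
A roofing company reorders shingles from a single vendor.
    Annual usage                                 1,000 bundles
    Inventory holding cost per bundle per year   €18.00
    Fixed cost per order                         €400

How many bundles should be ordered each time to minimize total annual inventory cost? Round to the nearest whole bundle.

EOQ = √(2DS/H) = √(2 × 1,000 × 400 / 18)
    = √(44,444.44) ≈ 210.82

211 bundles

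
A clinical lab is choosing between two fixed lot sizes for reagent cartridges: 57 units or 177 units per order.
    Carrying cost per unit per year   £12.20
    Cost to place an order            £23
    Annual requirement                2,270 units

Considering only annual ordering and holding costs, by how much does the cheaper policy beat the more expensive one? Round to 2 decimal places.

£111.01

TC(Q) = (D/Q)S + (Q/2)H
TC(57) = (2,270/57)×23 + (57/2)×12.2 = £1,263.66
TC(177) = (2,270/177)×23 + (177/2)×12.2 = £1,374.67
|ΔTC| = |£1,263.66 − £1,374.67| = £111.01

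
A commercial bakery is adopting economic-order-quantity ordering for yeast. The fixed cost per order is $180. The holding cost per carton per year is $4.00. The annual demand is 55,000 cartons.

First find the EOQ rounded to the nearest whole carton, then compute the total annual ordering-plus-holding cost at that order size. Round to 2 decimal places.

$8,899.44

Q* = √(2·D·S / H) = √(2·55,000·180 / 4) = √4,950,000.0 ≈ 2,224.86 → Q = 2,225 cartons
Annual ordering cost = (D/Q)·S = (55,000/2,225) × 180 = $4,449.44
Annual holding cost  = (Q/2)·H = (2,225/2) × 4 = $4,450.00
Total = $4,449.44 + $4,450.00 = $8,899.44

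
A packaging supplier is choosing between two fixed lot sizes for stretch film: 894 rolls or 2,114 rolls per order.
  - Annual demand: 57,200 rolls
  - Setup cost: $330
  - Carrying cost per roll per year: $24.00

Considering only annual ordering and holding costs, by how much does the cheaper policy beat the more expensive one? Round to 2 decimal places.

$2,454.95

For each Q, cost = (D/Q)·S + (Q/2)·H.
TC(894) = (57,200/894)×330 + (894/2)×24 = $31,842.09
TC(2,114) = (57,200/2,114)×330 + (2,114/2)×24 = $34,297.04
|ΔTC| = |$31,842.09 − $34,297.04| = $2,454.95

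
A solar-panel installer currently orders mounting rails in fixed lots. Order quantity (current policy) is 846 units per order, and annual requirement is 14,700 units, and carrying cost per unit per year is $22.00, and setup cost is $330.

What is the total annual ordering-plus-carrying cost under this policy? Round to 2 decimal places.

Orders/yr = 14,700/846 = 17.376; ordering cost = 17.376 × $330 = $5,734.04
Average inventory = 846/2 = 423; holding cost = 423 × $22 = $9,306.00
Total = $5,734.04 + $9,306.00 = $15,040.04

$15,040.04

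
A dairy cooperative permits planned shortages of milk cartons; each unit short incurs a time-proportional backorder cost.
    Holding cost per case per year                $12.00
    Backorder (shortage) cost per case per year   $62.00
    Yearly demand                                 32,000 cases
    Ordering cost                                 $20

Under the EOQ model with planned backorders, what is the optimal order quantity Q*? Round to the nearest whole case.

Basic EOQ = √(2·32,000·20/12) = 326.599
Backorder adjustment √((H+b)/b) = √((12+62)/62) = 1.0925
Q* = 326.599 × 1.0925 ≈ 356.81

357 cases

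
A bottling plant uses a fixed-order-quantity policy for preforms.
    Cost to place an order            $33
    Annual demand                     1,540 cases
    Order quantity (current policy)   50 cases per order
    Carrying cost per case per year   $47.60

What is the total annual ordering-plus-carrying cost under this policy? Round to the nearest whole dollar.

Ordering: D/Q × S = 1,540/50 × $33 = $1,016.40
Holding:  Q/2 × H = 50/2 × $47.6 = $1,190.00
Total = $1,016.40 + $1,190.00 = $2,206.40

$2,206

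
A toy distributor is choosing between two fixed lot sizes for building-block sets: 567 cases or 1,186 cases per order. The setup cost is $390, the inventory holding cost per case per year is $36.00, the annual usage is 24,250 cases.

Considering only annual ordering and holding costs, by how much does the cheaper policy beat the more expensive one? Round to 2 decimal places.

$2,436.39

TC(Q) = (D/Q)S + (Q/2)H
TC(567) = (24,250/567)×390 + (567/2)×36 = $26,885.89
TC(1,186) = (24,250/1,186)×390 + (1,186/2)×36 = $29,322.28
Cheaper: Q = 567.  Difference = $2,436.39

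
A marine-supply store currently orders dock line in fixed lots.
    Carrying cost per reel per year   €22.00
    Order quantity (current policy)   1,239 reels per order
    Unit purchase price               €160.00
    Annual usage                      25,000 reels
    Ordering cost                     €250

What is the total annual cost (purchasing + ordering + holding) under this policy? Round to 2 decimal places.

€4,018,673.39

Ordering: D/Q × S = 25,000/1,239 × €250 = €5,044.39
Holding:  Q/2 × H = 1,239/2 × €22 = €13,629.00
Purchase cost = D·C = 25,000 × 160 = €4,000,000.00
Total = €5,044.39 + €13,629.00 + €4,000,000.00 = €4,018,673.39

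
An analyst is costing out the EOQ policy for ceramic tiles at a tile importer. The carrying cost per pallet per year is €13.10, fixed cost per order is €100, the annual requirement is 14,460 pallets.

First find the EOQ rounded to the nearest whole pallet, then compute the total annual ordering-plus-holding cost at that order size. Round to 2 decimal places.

€6,155.10

2DS/H = 2·14,460·100/13.1 = 220,763.36
EOQ = √220,763.36 ≈ 469.85 → Q = 470 pallets
Ordering: D/Q × S = 14,460/470 × €100 = €3,076.60
Holding:  Q/2 × H = 470/2 × €13.1 = €3,078.50
Total = €3,076.60 + €3,078.50 = €6,155.10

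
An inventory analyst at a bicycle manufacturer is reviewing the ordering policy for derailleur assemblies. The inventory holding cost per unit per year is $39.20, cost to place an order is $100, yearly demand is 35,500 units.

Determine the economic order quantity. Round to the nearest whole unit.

426 units

Q* = √(2·D·S / H) = √(2·35,500·100 / 39.2) = √181,122.4 ≈ 425.58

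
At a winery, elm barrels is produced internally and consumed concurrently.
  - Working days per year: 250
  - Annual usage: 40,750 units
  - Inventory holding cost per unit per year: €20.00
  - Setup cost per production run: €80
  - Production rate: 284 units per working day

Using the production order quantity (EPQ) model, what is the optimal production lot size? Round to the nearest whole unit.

875 units

Daily demand d = 40,750/250 = 163.000; p = 284; 1 − d/p = 0.42606
EPQ = √(2DS / (H(1 − d/p)))
    = √(2 × 40,750 × 80 / (20 × 0.42606)) ≈ 874.73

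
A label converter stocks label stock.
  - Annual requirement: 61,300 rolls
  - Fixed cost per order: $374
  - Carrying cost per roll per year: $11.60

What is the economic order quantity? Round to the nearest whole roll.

Q* = √(2·D·S / H) = √(2·61,300·374 / 11.6) = √3,952,793.1 ≈ 1,988.16

1,988 rolls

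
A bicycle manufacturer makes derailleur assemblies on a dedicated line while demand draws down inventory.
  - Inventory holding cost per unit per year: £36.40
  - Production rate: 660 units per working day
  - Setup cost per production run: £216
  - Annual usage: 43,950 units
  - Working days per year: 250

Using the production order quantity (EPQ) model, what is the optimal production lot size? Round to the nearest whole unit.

843 units

d = 43,950/250 = 175.8000 units/day;  effective holding cost H(1 − d/p) = 36.4·(1 − 175.8000/660) = 26.70436
Q* = √(2DS / H_eff) = √(2·43,950·216 / 26.70436) ≈ 843.20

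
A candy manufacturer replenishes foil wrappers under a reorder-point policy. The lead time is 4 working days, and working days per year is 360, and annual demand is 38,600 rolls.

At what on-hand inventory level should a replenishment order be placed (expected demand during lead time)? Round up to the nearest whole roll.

429 rolls

Daily demand d = 38,600 / 360 = 107.222 rolls/day
Demand during lead time = 107.222 × 4 = 428.89
Reorder point = 428.89 → round up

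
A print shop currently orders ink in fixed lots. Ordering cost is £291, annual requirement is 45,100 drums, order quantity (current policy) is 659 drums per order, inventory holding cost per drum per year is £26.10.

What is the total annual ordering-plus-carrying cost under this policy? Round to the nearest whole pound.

£28,515

Annual ordering cost = (D/Q)·S = (45,100/659) × 291 = £19,915.17
Annual holding cost  = (Q/2)·H = (659/2) × 26.1 = £8,599.95
Total = £19,915.17 + £8,599.95 = £28,515.12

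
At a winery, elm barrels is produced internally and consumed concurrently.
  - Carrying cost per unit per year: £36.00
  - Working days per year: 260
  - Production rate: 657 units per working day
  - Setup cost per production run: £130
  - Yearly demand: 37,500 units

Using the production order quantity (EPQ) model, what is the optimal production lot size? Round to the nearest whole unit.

d = 37,500/260 = 144.2308 units/day;  effective holding cost H(1 − d/p) = 36·(1 − 144.2308/657) = 28.09694
Q* = √(2DS / H_eff) = √(2·37,500·130 / 28.09694) ≈ 589.08

589 units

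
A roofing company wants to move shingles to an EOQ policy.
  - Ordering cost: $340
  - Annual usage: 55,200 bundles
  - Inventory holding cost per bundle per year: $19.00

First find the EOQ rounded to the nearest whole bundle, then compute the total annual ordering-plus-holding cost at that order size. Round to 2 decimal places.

$26,705.51

Optimal lot size Q* = (2 × 55,200 × $340 / $19)^½ ≈ 1,405.55 → Q = 1,406 bundles
Orders/yr = 55,200/1,406 = 39.260; ordering cost = 39.260 × $340 = $13,348.51
Average inventory = 1,406/2 = 703; holding cost = 703 × $19 = $13,357.00
Total = $13,348.51 + $13,357.00 = $26,705.51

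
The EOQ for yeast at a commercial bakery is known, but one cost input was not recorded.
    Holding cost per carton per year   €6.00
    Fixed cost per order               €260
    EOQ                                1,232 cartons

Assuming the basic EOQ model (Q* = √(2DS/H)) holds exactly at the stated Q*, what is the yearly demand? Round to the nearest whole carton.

EOQ relation: Q² = 2DS/H, so rearrange for the unknown.
D = Q²H / (2S) = 1,232² × 6 / (2 × 260) = 17,513.35

17,513 cartons per year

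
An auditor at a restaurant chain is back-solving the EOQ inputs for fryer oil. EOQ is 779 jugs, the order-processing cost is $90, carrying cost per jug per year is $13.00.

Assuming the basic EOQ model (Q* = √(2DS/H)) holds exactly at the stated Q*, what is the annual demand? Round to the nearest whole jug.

EOQ relation: Q² = 2DS/H, so rearrange for the unknown.
D = Q²H / (2S) = 779² × 13 / (2 × 90) = 43,827.41

43,827 jugs per year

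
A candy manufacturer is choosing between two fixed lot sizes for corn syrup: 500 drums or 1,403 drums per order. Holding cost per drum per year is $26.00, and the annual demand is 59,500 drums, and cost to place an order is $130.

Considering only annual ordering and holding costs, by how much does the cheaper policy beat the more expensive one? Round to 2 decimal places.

Annual cost at Q: ordering D·S/Q plus holding Q·H/2.
TC(500) = (59,500/500)×130 + (500/2)×26 = $21,970.00
TC(1,403) = (59,500/1,403)×130 + (1,403/2)×26 = $23,752.19
Cheaper: Q = 500.  Difference = $1,782.19

$1,782.19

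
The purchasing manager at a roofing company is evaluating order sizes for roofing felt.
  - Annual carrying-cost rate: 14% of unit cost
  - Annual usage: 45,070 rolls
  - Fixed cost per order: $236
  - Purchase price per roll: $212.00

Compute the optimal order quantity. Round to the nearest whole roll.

Holding cost per roll per year: H = 14% × $212 = $29.6800
EOQ = √(2DS/H) = √(2 × 45,070 × 236 / 29.68)
    = √(716,746.63) ≈ 846.61

847 rolls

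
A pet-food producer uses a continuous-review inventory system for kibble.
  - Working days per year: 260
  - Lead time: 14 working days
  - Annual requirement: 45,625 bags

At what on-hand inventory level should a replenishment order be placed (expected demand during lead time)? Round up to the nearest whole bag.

Daily demand d = 45,625 / 260 = 175.481 bags/day
Demand during lead time = 175.481 × 14 = 2,456.73
Reorder point = 2,456.73 → round up

2,457 bags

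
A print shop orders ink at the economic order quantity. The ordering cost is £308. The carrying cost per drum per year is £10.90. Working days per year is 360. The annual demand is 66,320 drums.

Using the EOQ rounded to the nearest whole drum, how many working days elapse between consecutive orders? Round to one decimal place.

2DS/H = 2·66,320·308/10.9 = 3,747,992.66
EOQ = √3,747,992.66 ≈ 1,935.97 → Q = 1,936 drums
Days between orders = 360 / (D/Q) = 360 / 34.256 ≈ 10.509

10.5 days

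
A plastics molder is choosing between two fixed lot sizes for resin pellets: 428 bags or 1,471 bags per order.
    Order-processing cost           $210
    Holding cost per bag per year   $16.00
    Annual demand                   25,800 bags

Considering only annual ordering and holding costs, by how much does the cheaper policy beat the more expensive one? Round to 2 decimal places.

TC(Q) = (D/Q)S + (Q/2)H
TC(428) = (25,800/428)×210 + (428/2)×16 = $16,082.88
TC(1,471) = (25,800/1,471)×210 + (1,471/2)×16 = $15,451.21
Cheaper: Q = 1,471.  Difference = $631.67

$631.67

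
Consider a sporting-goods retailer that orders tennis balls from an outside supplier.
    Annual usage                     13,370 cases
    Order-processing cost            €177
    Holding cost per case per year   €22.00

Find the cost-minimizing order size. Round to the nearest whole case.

464 cases

2DS/H = 2·13,370·177/22 = 215,135.45
EOQ = √215,135.45 ≈ 463.83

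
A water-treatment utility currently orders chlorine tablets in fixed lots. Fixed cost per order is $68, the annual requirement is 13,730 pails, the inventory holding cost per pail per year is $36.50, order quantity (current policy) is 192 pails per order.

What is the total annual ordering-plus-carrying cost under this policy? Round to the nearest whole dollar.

Annual ordering cost = (D/Q)·S = (13,730/192) × 68 = $4,862.71
Annual holding cost  = (Q/2)·H = (192/2) × 36.5 = $3,504.00
Total = $4,862.71 + $3,504.00 = $8,366.71

$8,367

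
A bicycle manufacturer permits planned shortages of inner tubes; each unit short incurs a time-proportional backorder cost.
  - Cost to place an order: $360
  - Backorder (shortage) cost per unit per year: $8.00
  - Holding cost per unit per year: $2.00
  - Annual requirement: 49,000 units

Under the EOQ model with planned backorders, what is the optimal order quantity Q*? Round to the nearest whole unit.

Basic EOQ = √(2·49,000·360/2) = 4,200.000
Backorder adjustment √((H+b)/b) = √((2+8)/8) = 1.1180
Q* = 4,200.000 × 1.1180 ≈ 4,695.74

4,696 units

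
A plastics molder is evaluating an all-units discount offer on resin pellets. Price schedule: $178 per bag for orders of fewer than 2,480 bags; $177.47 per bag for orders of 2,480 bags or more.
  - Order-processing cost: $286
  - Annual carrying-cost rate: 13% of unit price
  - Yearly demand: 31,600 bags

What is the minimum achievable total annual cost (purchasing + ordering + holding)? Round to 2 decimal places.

H₁ = 13%×$178 = $23.1400;  H₂ = 13%×$177.47 = $23.0711
EOQ₁ = √(2×31,600×286/23.1400) = 883.81  (< 2,480, feasible at tier 1)
EOQ₂ = √(2×31,600×286/23.0711) = 885.13  (< 2,480 → use Q = 2,480 at tier-2 price)
TC(tier 1 (EOQ₁), Q≈883.8) = $5,645,251.41
TC(tier 2, Q≈2,480.0) = $5,640,304.36
Minimum at tier 2: $5,640,304.36

$5,640,304.36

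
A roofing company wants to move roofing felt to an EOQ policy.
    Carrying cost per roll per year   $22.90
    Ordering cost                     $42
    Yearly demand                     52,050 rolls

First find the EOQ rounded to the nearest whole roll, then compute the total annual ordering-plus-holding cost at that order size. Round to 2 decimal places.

Q* = √(2·D·S / H) = √(2·52,050·42 / 22.9) = √190,925.8 ≈ 436.95 → Q = 437 rolls
Annual ordering cost = (D/Q)·S = (52,050/437) × 42 = $5,002.52
Annual holding cost  = (Q/2)·H = (437/2) × 22.9 = $5,003.65
Total = $5,002.52 + $5,003.65 = $10,006.17

$10,006.17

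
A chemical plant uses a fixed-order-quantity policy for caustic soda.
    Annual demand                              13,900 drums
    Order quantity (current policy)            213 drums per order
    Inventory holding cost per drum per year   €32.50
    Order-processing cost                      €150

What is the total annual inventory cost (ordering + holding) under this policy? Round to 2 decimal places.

€13,249.98

Annual ordering cost = (D/Q)·S = (13,900/213) × 150 = €9,788.73
Annual holding cost  = (Q/2)·H = (213/2) × 32.5 = €3,461.25
Total = €9,788.73 + €3,461.25 = €13,249.98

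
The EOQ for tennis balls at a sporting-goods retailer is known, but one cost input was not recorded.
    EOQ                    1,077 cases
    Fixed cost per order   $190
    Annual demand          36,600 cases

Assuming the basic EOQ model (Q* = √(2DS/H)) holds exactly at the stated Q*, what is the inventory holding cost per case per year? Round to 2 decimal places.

$11.99

EOQ relation: Q² = 2DS/H, so rearrange for the unknown.
H = 2DS / Q² = 2 × 36,600 × 190 / 1,077² = 11.9904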